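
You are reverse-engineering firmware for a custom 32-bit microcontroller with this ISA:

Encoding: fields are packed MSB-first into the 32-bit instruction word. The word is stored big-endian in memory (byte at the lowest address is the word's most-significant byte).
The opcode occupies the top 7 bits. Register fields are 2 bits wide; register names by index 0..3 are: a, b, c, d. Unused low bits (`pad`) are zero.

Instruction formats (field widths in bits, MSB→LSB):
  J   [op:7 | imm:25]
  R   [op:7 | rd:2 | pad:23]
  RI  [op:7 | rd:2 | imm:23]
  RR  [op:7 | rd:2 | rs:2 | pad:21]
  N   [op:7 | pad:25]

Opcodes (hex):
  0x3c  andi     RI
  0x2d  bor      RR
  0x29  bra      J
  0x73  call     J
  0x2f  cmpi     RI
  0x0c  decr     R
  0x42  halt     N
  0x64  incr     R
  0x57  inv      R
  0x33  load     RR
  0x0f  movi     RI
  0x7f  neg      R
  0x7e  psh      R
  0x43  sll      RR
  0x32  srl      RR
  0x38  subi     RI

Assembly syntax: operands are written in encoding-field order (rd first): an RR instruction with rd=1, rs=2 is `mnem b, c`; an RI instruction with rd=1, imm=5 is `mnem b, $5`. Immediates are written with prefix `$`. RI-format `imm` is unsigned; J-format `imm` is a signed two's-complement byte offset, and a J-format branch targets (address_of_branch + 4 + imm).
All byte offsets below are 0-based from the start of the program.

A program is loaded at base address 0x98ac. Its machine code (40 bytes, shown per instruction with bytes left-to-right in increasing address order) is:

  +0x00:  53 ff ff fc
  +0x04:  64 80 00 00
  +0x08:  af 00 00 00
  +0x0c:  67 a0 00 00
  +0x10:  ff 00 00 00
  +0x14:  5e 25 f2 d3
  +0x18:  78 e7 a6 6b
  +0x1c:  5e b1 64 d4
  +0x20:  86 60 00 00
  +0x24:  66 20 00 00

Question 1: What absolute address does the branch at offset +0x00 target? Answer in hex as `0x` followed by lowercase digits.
[00] 53 ff ff fc → 0x53fffffc
  opcode bits[31:25]=0x29: bra/J
  [24:0] imm=33554428 (s25→-4) = $-4
  target = base 0x98ac + off 0x00 + 4 + imm -4 = 0x98ac

0x98ac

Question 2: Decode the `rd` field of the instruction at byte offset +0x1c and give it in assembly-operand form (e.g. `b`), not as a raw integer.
+0x1c: 5e b1 64 d4 ⇒ word 0x5eb164d4 (big)
  top 7b → 0x2f → cmpi [RI]
  [24:23] rd=1 = b
  [22:0] imm=3237076 = $3237076

b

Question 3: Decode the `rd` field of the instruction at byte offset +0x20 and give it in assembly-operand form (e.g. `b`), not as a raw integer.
a

off 0x20: read 86 60 00 00 as big → 0x86600000
  top 7b → 0x43 → sll [RR]
  [24:23] rd=0 = a
  [22:21] rs=3 = d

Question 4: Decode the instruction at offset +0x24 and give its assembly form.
load a, b

[24] 66 20 00 00 → 0x66200000
  opcode bits[31:25]=0x33: load/RR
  [24:23] rd=0 = a
  [22:21] rs=1 = b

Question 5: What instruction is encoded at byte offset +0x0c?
load d, b

[0c] 67 a0 00 00 → 0x67a00000
  top 7b → 0x33 → load [RR]
  [24:23] rd=3 = d
  [22:21] rs=1 = b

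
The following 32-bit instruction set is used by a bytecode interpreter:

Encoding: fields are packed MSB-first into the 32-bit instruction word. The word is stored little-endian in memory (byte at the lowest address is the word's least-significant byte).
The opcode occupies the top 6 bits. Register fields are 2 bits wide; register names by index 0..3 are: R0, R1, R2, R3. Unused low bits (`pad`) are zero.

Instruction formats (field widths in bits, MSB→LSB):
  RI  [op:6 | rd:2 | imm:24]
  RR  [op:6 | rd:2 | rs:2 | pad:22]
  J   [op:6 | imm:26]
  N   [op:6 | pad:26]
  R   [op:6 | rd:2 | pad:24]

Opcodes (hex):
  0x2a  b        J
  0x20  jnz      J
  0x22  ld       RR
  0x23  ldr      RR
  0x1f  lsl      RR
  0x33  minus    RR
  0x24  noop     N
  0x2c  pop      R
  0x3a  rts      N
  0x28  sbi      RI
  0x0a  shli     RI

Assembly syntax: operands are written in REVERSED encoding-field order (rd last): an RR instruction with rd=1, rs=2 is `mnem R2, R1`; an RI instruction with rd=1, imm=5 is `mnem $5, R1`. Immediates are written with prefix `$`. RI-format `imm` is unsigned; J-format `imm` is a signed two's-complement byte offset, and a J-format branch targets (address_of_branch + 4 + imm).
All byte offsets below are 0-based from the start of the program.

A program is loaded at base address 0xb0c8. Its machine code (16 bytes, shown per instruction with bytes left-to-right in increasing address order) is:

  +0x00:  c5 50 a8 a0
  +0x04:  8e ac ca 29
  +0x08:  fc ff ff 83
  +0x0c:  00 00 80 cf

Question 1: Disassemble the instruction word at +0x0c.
off 0x0c: read 00 00 80 cf as little → 0xcf800000
  opcode bits[31:26]=0x33: minus/RR
  rd@[25:24]=0x3 ⇒ R3
  rs@[23:22]=0x2 ⇒ R2

minus R2, R3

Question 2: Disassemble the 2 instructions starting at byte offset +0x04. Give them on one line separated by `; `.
shli $13282446, R1; jnz $-4

@+04  little-endian(8e ac ca 29) = 0x29caac8e
  op=0x29caac8e>>26=0xa ⇒ shli (RI)
  [25:24] rd=1 = R1
  [23:0] imm=13282446 = $13282446
@+08  little-endian(fc ff ff 83) = 0x83fffffc
  op=0x83fffffc>>26=0x20 ⇒ jnz (J)
  [25:0] imm=67108860 (s26→-4) = $-4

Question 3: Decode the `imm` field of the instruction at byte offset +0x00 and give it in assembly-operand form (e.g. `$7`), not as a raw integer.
@+00  little-endian(c5 50 a8 a0) = 0xa0a850c5
  opcode bits[31:26]=0x28: sbi/RI
  rd: (w>>24)&0x3=0x0 → R0
  imm: (w>>0)&0xffffff=0xa850c5 → $11030725

$11030725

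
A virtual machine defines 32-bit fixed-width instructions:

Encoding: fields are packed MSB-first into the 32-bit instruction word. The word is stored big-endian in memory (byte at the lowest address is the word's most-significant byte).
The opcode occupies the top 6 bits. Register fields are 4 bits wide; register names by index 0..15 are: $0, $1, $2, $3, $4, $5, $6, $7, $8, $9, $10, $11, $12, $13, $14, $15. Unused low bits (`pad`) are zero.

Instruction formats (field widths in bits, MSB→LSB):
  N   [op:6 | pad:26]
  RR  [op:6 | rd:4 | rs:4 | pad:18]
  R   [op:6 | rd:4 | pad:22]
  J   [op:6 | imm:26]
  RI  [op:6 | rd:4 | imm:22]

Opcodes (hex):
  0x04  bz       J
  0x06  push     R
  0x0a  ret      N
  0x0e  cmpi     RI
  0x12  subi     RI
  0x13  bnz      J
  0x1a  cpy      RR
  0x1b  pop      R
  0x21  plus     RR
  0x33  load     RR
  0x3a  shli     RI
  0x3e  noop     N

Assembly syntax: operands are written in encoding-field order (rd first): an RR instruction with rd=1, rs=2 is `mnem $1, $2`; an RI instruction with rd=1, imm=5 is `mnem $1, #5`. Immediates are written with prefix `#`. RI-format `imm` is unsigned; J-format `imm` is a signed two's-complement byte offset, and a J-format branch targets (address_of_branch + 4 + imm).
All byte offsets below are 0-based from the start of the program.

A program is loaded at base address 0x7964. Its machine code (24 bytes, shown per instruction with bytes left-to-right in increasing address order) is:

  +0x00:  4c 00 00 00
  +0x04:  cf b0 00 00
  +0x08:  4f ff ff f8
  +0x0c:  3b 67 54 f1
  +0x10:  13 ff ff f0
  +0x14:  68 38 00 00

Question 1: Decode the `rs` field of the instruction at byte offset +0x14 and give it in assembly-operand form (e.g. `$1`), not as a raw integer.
$14

+0x14: 68 38 00 00 ⇒ word 0x68380000 (big)
  opcode bits[31:26]=0x1a: cpy/RR
  [25:22] rd=0 = $0
  [21:18] rs=14 = $14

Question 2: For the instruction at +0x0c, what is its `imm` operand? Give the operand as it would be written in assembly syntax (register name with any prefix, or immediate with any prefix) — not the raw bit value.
@+0c  big-endian(3b 67 54 f1) = 0x3b6754f1
  opcode bits[31:26]=0xe: cmpi/RI
  [25:22] rd=13 = $13
  [21:0] imm=2577649 = #2577649

#2577649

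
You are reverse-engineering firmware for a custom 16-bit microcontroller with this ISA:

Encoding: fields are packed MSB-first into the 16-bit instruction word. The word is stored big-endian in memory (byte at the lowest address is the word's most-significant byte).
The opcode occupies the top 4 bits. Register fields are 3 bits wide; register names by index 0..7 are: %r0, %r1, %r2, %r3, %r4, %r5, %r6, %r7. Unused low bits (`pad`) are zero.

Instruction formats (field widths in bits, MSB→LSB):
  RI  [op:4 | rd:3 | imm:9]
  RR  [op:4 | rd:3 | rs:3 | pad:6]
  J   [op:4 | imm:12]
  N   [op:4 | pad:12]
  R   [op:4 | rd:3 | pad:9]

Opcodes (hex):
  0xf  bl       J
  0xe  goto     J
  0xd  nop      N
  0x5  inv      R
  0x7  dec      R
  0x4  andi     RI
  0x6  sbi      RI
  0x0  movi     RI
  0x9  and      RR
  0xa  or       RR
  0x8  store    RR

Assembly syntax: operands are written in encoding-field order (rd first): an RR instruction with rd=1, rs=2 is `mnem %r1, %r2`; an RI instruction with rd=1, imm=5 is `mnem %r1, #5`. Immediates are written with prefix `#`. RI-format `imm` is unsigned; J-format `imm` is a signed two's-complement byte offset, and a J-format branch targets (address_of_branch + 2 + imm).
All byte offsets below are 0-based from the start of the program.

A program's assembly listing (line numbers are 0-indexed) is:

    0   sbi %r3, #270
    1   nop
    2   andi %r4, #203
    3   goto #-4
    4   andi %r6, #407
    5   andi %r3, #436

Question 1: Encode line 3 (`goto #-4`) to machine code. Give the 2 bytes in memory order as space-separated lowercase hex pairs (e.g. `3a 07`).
L3: goto op=0xe:4|imm=-4:12 ⇒ 0xeffc ⇒ big ef fc

ef fc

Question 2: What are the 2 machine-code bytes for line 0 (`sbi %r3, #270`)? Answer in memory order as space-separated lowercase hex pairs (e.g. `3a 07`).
67 0e

line 0 (sbi): pack op=0x6:4|rd=3:3|imm=270:9 = 0x670e; big→ 67 0e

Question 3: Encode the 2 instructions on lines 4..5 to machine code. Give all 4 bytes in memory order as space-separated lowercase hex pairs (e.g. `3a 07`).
4d 97 47 b4

L4: andi op=0x4:4|rd=6:3|imm=407:9 ⇒ 0x4d97 ⇒ big 4d 97
L5: andi op=0x4:4|rd=3:3|imm=436:9 ⇒ 0x47b4 ⇒ big 47 b4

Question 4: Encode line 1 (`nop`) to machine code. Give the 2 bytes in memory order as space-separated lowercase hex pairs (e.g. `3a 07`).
L1: nop op=0xd:4|pad=0:12 ⇒ 0xd000 ⇒ big d0 00

d0 00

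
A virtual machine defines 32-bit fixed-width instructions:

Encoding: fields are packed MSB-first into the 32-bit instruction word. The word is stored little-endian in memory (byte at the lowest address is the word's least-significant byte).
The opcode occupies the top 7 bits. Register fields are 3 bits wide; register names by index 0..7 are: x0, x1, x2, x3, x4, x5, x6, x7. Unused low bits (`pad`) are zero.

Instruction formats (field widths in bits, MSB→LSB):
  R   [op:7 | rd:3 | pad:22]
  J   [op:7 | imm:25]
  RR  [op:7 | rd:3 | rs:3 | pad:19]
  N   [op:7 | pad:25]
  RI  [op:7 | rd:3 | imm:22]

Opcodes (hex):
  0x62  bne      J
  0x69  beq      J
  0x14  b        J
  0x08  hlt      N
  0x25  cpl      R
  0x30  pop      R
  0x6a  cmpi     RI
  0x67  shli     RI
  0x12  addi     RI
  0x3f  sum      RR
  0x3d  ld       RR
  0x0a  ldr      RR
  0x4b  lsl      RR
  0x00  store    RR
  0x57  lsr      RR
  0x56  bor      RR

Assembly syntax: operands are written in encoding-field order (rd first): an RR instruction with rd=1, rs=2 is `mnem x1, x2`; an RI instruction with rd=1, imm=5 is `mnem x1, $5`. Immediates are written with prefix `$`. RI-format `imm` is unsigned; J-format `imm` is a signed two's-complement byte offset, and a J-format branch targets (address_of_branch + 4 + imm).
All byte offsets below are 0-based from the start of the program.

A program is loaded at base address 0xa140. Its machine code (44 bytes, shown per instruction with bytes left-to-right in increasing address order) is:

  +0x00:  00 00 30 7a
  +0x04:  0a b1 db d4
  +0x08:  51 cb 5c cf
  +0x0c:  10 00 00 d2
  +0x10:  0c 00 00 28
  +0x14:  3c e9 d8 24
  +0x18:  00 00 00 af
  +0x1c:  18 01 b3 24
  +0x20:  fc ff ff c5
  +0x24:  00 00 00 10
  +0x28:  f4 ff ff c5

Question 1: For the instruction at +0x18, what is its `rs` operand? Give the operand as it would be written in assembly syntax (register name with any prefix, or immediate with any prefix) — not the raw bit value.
x0

off 0x18: read 00 00 00 af as little → 0xaf000000
  op=0xaf000000>>25=0x57 ⇒ lsr (RR)
  rd: (w>>22)&0x7=0x4 → x4
  rs: (w>>19)&0x7=0x0 → x0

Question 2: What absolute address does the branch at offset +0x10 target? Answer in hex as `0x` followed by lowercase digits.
0xa160

[10] 0c 00 00 28 → 0x2800000c
  top 7b → 0x14 → b [J]
  [24:0] imm=12 = $12
  target = base 0xa140 + off 0x10 + 4 + imm 12 = 0xa160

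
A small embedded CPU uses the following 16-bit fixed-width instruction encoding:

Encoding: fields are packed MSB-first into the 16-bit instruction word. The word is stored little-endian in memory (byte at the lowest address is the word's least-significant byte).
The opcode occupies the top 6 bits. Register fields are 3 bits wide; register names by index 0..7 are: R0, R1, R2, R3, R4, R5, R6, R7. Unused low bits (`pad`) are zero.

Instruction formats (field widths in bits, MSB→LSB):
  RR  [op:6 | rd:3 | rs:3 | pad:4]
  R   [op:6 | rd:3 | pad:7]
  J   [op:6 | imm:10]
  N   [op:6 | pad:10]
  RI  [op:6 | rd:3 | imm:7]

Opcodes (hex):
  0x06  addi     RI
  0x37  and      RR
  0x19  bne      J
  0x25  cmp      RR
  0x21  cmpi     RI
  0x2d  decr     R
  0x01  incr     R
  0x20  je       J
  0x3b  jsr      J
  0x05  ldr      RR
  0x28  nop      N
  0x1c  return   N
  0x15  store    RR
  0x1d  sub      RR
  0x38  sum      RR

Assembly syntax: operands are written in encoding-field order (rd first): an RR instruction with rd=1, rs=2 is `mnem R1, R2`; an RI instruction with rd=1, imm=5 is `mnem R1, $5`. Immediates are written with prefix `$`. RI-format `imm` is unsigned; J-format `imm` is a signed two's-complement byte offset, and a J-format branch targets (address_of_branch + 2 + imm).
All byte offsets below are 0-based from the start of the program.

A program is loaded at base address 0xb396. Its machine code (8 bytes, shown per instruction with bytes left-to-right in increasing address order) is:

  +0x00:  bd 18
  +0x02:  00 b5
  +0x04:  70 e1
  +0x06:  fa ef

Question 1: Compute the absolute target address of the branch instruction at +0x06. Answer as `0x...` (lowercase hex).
+0x06: fa ef ⇒ word 0xeffa (little)
  op=0xeffa>>10=0x3b ⇒ jsr (J)
  [9:0] imm=1018 (s10→-6) = $-6
  target = base 0xb396 + off 0x06 + 2 + imm -6 = 0xb398

0xb398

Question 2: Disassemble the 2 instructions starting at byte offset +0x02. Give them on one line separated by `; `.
decr R2; sum R2, R7

@+02  little-endian(00 b5) = 0xb500
  top 6b → 0x2d → decr [R]
  rd: (w>>7)&0x7=0x2 → R2
@+04  little-endian(70 e1) = 0xe170
  top 6b → 0x38 → sum [RR]
  rd: (w>>7)&0x7=0x2 → R2
  rs: (w>>4)&0x7=0x7 → R7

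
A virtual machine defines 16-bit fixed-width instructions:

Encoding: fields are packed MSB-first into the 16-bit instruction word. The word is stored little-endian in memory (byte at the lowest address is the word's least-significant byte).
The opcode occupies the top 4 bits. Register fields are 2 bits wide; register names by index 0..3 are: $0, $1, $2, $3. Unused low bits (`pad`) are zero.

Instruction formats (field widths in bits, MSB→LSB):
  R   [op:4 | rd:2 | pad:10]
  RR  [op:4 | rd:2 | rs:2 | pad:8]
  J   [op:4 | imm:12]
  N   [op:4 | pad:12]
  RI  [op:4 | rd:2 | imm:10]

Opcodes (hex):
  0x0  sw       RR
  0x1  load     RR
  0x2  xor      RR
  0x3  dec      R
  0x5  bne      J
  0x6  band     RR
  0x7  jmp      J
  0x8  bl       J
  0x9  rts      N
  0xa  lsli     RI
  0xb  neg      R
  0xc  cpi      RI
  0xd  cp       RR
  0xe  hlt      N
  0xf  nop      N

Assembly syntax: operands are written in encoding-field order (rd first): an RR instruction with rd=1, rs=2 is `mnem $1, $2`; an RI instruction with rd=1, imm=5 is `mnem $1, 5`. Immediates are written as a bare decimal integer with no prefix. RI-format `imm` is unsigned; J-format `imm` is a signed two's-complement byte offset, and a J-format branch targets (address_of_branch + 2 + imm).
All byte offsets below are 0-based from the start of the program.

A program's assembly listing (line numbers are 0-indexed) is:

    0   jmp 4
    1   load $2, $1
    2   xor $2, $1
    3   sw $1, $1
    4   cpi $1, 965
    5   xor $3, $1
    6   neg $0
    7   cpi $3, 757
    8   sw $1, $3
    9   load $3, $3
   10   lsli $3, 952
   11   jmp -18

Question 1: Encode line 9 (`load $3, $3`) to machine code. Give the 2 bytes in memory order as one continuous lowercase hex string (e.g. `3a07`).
L9: load op=0x1:4|rd=3:2|rs=3:2|pad=0:8 ⇒ 0x1f00 ⇒ little 00 1f

001f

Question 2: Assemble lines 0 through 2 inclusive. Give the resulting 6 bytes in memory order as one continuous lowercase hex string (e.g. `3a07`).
0. jmp fields op=0x7:4|imm=4:12 → word 7004h → 04 70
1. load fields op=0x1:4|rd=2:2|rs=1:2|pad=0:8 → word 1900h → 00 19
2. xor fields op=0x2:4|rd=2:2|rs=1:2|pad=0:8 → word 2900h → 00 29

047000190029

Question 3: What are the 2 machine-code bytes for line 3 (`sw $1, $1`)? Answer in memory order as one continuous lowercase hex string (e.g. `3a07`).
line 3 (sw): pack op=0x0:4|rd=1:2|rs=1:2|pad=0:8 = 0x0500; little→ 00 05

0005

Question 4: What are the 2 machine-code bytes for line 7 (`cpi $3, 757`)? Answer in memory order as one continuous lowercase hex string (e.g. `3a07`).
L7: cpi op=0xc:4|rd=3:2|imm=757:10 ⇒ 0xcef5 ⇒ little f5 ce

f5ce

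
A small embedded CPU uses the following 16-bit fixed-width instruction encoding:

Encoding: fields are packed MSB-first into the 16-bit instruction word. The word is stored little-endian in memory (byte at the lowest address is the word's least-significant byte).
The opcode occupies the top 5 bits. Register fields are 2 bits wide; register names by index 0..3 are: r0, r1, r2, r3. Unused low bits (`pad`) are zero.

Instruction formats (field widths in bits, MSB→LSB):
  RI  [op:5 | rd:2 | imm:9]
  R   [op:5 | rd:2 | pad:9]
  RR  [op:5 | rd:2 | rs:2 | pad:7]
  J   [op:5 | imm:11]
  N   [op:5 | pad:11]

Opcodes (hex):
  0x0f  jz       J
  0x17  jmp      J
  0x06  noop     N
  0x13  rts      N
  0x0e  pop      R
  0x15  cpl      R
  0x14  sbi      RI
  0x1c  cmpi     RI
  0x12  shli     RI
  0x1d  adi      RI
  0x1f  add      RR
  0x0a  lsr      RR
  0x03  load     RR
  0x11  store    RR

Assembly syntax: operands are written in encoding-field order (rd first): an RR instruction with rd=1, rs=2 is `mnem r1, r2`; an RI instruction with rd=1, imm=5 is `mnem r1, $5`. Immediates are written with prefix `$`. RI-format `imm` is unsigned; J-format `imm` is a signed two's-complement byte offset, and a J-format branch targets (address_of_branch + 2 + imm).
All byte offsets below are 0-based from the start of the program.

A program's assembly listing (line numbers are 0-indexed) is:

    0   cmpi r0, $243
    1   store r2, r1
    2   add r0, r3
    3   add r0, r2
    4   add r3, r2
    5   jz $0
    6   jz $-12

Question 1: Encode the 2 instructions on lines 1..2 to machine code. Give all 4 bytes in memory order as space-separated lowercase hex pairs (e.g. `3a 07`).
80 8c 80 f9

1. store fields op=0x11:5|rd=2:2|rs=1:2|pad=0:7 → word 8c80h → 80 8c
2. add fields op=0x1f:5|rd=0:2|rs=3:2|pad=0:7 → word f980h → 80 f9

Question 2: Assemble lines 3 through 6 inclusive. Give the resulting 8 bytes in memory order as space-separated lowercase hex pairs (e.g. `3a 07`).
line 3 (add): pack op=0x1f:5|rd=0:2|rs=2:2|pad=0:7 = 0xf900; little→ 00 f9
line 4 (add): pack op=0x1f:5|rd=3:2|rs=2:2|pad=0:7 = 0xff00; little→ 00 ff
line 5 (jz): pack op=0xf:5|imm=0:11 = 0x7800; little→ 00 78
line 6 (jz): pack op=0xf:5|imm=-12:11 = 0x7ff4; little→ f4 7f

00 f9 00 ff 00 78 f4 7f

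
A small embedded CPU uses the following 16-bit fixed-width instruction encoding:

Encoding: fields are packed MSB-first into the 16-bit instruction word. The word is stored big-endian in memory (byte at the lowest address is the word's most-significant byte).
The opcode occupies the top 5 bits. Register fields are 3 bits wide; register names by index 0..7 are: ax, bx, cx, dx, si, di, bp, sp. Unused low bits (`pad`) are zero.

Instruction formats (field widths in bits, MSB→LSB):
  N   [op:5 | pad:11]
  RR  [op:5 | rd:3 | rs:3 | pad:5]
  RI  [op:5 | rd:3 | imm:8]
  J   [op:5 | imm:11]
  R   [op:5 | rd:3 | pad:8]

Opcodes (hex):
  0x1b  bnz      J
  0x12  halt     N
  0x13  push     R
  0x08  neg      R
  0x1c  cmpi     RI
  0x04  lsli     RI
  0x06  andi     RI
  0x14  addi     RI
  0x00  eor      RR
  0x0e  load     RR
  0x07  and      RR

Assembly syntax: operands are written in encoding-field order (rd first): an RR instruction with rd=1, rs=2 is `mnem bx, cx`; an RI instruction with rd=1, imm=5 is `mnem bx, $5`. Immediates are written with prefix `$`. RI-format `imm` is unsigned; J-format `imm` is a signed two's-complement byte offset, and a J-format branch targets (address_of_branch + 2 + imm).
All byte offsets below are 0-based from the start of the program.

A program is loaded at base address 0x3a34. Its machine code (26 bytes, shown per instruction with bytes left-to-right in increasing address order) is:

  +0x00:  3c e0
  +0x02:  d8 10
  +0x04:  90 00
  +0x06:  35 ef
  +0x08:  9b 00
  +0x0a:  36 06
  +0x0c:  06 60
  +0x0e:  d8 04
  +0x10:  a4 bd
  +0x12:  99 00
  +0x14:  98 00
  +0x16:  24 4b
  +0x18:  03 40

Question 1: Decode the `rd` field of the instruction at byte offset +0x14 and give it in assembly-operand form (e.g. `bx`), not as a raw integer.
@+14  big-endian(98 00) = 0x9800
  op=0x9800>>11=0x13 ⇒ push (R)
  rd@[10:8]=0x0 ⇒ ax

ax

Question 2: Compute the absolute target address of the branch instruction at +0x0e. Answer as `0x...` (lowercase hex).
0x3a48

off 0x0e: read d8 04 as big → 0xd804
  op=0xd804>>11=0x1b ⇒ bnz (J)
  imm@[10:0]=0x4 ⇒ $4
  target = base 0x3a34 + off 0x0e + 2 + imm 4 = 0x3a48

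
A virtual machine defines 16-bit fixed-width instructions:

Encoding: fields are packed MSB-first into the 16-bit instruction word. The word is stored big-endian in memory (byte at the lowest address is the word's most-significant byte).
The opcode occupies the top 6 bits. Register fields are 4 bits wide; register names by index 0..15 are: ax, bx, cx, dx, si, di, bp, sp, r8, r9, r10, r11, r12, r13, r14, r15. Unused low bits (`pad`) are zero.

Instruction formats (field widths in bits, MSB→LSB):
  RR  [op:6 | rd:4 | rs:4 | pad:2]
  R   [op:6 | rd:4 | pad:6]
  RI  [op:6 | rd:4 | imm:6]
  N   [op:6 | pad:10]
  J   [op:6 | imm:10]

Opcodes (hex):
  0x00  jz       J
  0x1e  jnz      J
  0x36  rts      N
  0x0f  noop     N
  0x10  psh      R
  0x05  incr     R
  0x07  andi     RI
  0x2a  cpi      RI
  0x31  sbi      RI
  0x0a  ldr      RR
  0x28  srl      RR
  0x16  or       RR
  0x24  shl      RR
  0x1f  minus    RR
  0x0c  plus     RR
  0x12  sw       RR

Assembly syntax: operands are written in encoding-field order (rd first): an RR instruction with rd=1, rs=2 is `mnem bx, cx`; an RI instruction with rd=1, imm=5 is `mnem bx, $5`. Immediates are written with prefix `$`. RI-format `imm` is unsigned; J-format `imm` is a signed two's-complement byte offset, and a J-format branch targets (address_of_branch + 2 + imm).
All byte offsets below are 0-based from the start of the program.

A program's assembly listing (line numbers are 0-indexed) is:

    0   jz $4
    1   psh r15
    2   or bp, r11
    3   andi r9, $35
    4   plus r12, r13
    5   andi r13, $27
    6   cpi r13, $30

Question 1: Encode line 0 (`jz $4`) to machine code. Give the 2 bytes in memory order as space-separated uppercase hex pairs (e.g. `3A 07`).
0. jz fields op=0x0:6|imm=4:10 → word 0004h → 00 04

00 04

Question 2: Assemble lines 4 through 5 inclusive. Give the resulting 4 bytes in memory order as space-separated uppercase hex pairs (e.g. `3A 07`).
line 4 (plus): pack op=0xc:6|rd=12:4|rs=13:4|pad=0:2 = 0x3334; big→ 33 34
line 5 (andi): pack op=0x7:6|rd=13:4|imm=27:6 = 0x1f5b; big→ 1f 5b

33 34 1F 5B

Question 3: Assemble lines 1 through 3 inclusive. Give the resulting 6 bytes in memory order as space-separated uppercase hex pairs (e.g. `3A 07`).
1. psh fields op=0x10:6|rd=15:4|pad=0:6 → word 43c0h → 43 c0
2. or fields op=0x16:6|rd=6:4|rs=11:4|pad=0:2 → word 59ach → 59 ac
3. andi fields op=0x7:6|rd=9:4|imm=35:6 → word 1e63h → 1e 63

43 C0 59 AC 1E 63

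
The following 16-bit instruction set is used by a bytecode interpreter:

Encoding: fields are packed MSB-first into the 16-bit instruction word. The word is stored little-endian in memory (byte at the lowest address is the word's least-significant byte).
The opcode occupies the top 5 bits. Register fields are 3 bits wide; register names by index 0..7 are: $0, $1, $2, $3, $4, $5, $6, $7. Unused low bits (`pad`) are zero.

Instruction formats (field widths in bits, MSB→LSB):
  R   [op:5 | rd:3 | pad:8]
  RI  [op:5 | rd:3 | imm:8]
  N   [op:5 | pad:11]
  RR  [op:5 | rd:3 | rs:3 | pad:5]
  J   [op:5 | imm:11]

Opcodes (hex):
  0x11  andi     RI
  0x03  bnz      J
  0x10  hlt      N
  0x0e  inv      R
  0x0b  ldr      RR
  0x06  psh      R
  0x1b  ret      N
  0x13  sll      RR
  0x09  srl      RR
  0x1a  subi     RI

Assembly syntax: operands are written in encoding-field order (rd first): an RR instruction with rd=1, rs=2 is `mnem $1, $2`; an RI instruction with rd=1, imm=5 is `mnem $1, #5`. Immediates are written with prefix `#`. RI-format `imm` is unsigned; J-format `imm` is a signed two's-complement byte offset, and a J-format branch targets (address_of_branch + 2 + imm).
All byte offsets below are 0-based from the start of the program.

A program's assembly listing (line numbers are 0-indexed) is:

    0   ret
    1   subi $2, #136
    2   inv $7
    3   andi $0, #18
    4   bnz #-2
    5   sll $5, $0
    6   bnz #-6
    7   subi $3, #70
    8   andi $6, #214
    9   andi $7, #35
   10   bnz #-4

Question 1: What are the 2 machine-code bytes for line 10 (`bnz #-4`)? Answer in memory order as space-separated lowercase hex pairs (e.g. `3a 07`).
fc 1f

line 10 (bnz): pack op=0x3:5|imm=-4:11 = 0x1ffc; little→ fc 1f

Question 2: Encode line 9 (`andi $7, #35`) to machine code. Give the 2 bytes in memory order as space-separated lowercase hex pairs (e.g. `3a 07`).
23 8f

9. andi fields op=0x11:5|rd=7:3|imm=35:8 → word 8f23h → 23 8f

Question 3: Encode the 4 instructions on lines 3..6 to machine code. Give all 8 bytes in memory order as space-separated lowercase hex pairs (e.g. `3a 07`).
12 88 fe 1f 00 9d fa 1f

3. andi fields op=0x11:5|rd=0:3|imm=18:8 → word 8812h → 12 88
4. bnz fields op=0x3:5|imm=-2:11 → word 1ffeh → fe 1f
5. sll fields op=0x13:5|rd=5:3|rs=0:3|pad=0:5 → word 9d00h → 00 9d
6. bnz fields op=0x3:5|imm=-6:11 → word 1ffah → fa 1f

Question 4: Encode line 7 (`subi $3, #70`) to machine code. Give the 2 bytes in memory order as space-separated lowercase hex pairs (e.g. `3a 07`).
46 d3

line 7 (subi): pack op=0x1a:5|rd=3:3|imm=70:8 = 0xd346; little→ 46 d3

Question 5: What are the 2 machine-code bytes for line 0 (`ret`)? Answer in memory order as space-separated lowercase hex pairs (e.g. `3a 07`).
0. ret fields op=0x1b:5|pad=0:11 → word d800h → 00 d8

00 d8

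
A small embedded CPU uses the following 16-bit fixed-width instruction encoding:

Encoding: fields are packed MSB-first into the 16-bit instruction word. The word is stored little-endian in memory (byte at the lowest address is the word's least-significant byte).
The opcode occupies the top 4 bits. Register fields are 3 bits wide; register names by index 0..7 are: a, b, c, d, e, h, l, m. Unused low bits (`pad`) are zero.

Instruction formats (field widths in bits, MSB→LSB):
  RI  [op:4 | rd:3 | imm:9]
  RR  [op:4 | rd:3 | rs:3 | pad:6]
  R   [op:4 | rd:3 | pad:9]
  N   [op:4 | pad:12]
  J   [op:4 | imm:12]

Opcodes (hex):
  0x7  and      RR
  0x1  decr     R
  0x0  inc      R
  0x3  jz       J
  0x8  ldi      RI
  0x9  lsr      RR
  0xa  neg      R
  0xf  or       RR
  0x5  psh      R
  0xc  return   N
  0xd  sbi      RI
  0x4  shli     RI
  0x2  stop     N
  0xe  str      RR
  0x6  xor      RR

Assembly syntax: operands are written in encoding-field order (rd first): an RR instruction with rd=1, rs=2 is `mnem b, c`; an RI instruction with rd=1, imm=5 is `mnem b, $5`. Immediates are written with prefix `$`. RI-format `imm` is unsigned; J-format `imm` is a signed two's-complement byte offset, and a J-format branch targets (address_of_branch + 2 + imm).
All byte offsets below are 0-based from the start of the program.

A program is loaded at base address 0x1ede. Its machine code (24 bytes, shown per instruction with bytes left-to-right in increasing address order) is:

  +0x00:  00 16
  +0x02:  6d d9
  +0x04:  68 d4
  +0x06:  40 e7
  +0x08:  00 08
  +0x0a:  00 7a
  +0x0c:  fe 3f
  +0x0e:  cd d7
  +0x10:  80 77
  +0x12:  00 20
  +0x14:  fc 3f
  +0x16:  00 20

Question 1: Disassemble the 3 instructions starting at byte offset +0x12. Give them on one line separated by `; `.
off 0x12: read 00 20 as little → 0x2000
  top 4b → 0x2 → stop [N]
off 0x14: read fc 3f as little → 0x3ffc
  top 4b → 0x3 → jz [J]
  imm@[11:0]=0xffc (s12→-4) ⇒ $-4
off 0x16: read 00 20 as little → 0x2000
  top 4b → 0x2 → stop [N]

stop; jz $-4; stop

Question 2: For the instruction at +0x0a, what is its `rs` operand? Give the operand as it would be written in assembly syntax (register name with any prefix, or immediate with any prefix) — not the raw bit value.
@+0a  little-endian(00 7a) = 0x7a00
  op=0x7a00>>12=0x7 ⇒ and (RR)
  [11:9] rd=5 = h
  [8:6] rs=0 = a

a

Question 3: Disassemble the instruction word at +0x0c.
jz $-2

[0c] fe 3f → 0x3ffe
  opcode bits[15:12]=0x3: jz/J
  imm@[11:0]=0xffe (s12→-2) ⇒ $-2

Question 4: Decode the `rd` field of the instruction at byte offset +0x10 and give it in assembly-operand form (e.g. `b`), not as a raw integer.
d

[10] 80 77 → 0x7780
  op=0x7780>>12=0x7 ⇒ and (RR)
  rd: (w>>9)&0x7=0x3 → d
  rs: (w>>6)&0x7=0x6 → l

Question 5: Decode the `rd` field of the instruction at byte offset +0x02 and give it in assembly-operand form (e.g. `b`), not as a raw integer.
e

+0x02: 6d d9 ⇒ word 0xd96d (little)
  top 4b → 0xd → sbi [RI]
  rd@[11:9]=0x4 ⇒ e
  imm@[8:0]=0x16d ⇒ $365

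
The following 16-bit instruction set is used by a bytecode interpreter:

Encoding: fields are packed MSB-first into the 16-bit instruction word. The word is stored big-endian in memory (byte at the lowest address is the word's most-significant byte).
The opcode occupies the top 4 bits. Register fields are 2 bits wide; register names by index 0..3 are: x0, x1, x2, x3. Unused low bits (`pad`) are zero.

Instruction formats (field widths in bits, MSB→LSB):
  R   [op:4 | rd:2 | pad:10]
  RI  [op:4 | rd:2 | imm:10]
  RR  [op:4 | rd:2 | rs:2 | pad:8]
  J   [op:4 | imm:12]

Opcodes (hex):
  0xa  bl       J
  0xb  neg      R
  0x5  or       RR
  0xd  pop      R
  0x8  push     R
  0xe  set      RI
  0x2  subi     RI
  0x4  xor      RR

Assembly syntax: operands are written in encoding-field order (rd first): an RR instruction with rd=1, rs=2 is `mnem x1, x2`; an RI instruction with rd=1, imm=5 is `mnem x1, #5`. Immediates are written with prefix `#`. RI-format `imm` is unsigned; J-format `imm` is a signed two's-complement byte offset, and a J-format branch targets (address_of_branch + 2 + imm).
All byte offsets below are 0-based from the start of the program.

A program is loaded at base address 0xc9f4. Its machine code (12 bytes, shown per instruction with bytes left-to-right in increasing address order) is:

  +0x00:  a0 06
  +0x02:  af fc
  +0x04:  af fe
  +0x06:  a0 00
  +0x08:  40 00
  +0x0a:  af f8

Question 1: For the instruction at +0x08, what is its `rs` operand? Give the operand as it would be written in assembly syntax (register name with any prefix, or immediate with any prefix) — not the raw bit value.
x0

off 0x08: read 40 00 as big → 0x4000
  op=0x4000>>12=0x4 ⇒ xor (RR)
  rd: (w>>10)&0x3=0x0 → x0
  rs: (w>>8)&0x3=0x0 → x0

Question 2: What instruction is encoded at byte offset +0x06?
bl #0

[06] a0 00 → 0xa000
  top 4b → 0xa → bl [J]
  imm@[11:0]=0x0 ⇒ #0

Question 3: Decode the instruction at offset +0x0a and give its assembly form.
bl #-8

@+0a  big-endian(af f8) = 0xaff8
  top 4b → 0xa → bl [J]
  imm: (w>>0)&0xfff=0xff8 (s12→-8) → #-8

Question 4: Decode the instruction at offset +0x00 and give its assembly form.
bl #6

[00] a0 06 → 0xa006
  opcode bits[15:12]=0xa: bl/J
  [11:0] imm=6 = #6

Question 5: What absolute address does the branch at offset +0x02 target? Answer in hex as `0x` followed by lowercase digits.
off 0x02: read af fc as big → 0xaffc
  opcode bits[15:12]=0xa: bl/J
  imm: (w>>0)&0xfff=0xffc (s12→-4) → #-4
  target = base 0xc9f4 + off 0x02 + 2 + imm -4 = 0xc9f4

0xc9f4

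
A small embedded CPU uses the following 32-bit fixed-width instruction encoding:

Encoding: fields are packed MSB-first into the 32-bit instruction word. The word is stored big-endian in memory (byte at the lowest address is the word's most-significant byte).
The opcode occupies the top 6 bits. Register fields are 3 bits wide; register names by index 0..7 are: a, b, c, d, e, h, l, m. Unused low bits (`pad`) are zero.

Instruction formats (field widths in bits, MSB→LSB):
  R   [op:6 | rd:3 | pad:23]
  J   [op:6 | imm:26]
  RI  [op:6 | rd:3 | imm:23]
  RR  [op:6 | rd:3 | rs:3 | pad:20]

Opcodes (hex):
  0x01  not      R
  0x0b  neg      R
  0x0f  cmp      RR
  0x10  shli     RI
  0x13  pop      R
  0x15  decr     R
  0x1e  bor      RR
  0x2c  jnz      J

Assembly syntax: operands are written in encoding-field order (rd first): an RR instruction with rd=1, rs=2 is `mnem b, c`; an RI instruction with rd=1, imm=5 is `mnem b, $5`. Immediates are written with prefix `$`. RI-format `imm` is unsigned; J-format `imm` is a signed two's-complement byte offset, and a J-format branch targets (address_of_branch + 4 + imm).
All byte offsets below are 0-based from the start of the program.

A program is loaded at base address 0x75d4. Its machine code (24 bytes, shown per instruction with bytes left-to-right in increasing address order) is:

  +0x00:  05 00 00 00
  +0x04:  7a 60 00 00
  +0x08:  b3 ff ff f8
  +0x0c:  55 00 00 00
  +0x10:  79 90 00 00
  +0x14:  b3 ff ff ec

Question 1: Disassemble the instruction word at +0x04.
bor e, l

[04] 7a 60 00 00 → 0x7a600000
  opcode bits[31:26]=0x1e: bor/RR
  rd: (w>>23)&0x7=0x4 → e
  rs: (w>>20)&0x7=0x6 → l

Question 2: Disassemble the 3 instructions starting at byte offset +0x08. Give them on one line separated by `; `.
@+08  big-endian(b3 ff ff f8) = 0xb3fffff8
  opcode bits[31:26]=0x2c: jnz/J
  [25:0] imm=67108856 (s26→-8) = $-8
@+0c  big-endian(55 00 00 00) = 0x55000000
  opcode bits[31:26]=0x15: decr/R
  [25:23] rd=2 = c
@+10  big-endian(79 90 00 00) = 0x79900000
  opcode bits[31:26]=0x1e: bor/RR
  [25:23] rd=3 = d
  [22:20] rs=1 = b

jnz $-8; decr c; bor d, b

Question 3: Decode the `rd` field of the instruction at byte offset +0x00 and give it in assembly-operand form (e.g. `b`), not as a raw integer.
off 0x00: read 05 00 00 00 as big → 0x05000000
  opcode bits[31:26]=0x1: not/R
  rd: (w>>23)&0x7=0x2 → c

c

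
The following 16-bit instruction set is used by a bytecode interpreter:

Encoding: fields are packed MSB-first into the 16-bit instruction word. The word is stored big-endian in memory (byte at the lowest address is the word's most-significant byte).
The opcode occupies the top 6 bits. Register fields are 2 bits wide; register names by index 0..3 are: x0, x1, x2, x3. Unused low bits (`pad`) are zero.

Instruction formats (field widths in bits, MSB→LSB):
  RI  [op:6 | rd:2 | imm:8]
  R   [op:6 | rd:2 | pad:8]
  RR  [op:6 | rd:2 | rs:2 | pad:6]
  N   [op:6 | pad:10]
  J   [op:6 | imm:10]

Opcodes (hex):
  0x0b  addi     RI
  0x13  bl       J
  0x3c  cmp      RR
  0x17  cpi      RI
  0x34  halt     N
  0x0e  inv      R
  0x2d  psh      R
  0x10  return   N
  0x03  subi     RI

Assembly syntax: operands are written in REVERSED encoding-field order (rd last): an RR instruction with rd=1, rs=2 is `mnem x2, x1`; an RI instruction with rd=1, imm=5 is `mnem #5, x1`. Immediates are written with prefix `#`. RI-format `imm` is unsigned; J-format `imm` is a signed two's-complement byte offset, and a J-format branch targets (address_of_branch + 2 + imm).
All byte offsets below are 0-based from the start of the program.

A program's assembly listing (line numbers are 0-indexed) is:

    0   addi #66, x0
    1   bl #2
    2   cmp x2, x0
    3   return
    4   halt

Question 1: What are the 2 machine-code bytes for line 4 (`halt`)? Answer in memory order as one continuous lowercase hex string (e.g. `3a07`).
L4: halt op=0x34:6|pad=0:10 ⇒ 0xd000 ⇒ big d0 00

d000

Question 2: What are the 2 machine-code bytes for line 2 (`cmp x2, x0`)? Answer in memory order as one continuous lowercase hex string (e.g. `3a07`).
line 2 (cmp): pack op=0x3c:6|rd=0:2|rs=2:2|pad=0:6 = 0xf080; big→ f0 80

f080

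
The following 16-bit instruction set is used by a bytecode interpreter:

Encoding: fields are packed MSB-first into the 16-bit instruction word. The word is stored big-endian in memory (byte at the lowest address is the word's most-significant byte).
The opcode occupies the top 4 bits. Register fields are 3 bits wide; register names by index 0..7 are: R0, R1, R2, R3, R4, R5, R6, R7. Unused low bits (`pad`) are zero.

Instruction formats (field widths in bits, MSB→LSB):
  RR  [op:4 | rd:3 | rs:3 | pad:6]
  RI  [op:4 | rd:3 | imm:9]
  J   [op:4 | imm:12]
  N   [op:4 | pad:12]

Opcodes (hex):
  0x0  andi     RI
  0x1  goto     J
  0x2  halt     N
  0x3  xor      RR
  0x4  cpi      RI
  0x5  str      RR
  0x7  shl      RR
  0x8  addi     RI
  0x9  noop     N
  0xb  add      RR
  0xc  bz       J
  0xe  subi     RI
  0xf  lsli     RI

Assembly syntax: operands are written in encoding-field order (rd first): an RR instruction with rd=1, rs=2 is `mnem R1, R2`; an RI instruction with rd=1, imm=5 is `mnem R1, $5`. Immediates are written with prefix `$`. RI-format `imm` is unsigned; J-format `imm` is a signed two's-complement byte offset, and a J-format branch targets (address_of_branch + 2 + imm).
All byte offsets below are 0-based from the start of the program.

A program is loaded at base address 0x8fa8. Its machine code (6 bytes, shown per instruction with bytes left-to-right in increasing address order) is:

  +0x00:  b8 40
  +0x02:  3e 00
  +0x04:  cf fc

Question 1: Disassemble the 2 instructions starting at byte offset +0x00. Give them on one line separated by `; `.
add R4, R1; xor R7, R0

off 0x00: read b8 40 as big → 0xb840
  top 4b → 0xb → add [RR]
  rd@[11:9]=0x4 ⇒ R4
  rs@[8:6]=0x1 ⇒ R1
off 0x02: read 3e 00 as big → 0x3e00
  top 4b → 0x3 → xor [RR]
  rd@[11:9]=0x7 ⇒ R7
  rs@[8:6]=0x0 ⇒ R0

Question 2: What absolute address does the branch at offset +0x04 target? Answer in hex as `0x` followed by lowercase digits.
@+04  big-endian(cf fc) = 0xcffc
  opcode bits[15:12]=0xc: bz/J
  imm: (w>>0)&0xfff=0xffc (s12→-4) → $-4
  target = base 0x8fa8 + off 0x04 + 2 + imm -4 = 0x8faa

0x8faa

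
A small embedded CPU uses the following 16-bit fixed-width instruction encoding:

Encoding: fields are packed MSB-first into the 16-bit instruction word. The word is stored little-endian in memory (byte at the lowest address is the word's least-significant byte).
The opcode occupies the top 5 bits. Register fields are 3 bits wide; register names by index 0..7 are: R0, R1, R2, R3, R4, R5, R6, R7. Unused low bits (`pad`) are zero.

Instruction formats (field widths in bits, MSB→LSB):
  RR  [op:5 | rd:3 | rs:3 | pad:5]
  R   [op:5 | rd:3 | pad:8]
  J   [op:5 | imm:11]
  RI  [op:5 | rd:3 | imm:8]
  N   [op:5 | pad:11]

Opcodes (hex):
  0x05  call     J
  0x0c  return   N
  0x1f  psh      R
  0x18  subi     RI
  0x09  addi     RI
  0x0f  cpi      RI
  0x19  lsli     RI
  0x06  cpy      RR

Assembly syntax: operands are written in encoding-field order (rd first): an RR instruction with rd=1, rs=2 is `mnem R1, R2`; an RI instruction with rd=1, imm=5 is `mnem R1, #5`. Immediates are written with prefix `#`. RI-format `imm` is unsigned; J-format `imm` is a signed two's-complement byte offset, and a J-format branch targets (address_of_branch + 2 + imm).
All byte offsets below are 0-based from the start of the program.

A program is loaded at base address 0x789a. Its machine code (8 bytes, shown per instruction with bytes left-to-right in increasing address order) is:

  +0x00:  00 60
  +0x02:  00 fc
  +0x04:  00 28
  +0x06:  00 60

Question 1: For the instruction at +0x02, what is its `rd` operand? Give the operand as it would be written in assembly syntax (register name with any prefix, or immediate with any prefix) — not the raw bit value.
@+02  little-endian(00 fc) = 0xfc00
  op=0xfc00>>11=0x1f ⇒ psh (R)
  rd@[10:8]=0x4 ⇒ R4

R4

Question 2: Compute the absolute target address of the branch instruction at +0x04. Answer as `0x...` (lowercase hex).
0x78a0

[04] 00 28 → 0x2800
  op=0x2800>>11=0x5 ⇒ call (J)
  imm: (w>>0)&0x7ff=0x0 → #0
  target = base 0x789a + off 0x04 + 2 + imm 0 = 0x78a0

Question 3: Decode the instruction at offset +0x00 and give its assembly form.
return

off 0x00: read 00 60 as little → 0x6000
  opcode bits[15:11]=0xc: return/N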